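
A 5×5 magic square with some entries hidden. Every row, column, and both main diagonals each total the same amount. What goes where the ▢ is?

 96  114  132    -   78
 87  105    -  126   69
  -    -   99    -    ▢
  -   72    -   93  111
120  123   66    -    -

Anti-diagonal is complete and sums to 495; that is the magic constant.
Row 1 needs 495; the known cells sum to 420, so (1,4) = 75.
Row 2 needs 495; the known cells sum to 387, so (2,3) = 108.
Using column 2: 114 + 105 + 72 + 123 + ? → (3,2) = 495 − 414 = 81.
Column 3: 132 + 108 + 99 + 66 + ? = 495, so (4,3) = 90.
From main diagonal, 495 − (96 + 105 + 99 + 93) gives (5,5) = 102.
Row 4 needs 495; the known cells sum to 366, so (4,1) = 129.
Row 5 must total 495; the given cells sum to 411, so (5,4) = 84.
Column 1: 96 + 87 + 129 + 120 + ? = 495, so (3,1) = 63.
From column 4, 495 − (75 + 126 + 93 + 84) gives (3,4) = 117.
Column 5 must total 495; the given cells sum to 360, so (3,5) = 135.

135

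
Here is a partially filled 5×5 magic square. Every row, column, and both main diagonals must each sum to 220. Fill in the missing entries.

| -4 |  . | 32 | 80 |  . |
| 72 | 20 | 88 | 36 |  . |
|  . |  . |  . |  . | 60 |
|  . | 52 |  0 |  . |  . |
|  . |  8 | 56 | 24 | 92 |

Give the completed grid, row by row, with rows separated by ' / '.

Row 2 needs 220; the known cells sum to 216, so (2,5) = 4.
Using row 5: 8 + 56 + 24 + 92 + ? → (5,1) = 220 − 180 = 40.
The remaining cell in column 3 is (3,3) = 220 − 176 = 44.
Main diagonal: -4 + 20 + 44 + 92 + ? = 220, so (4,4) = 68.
Anti-diagonal needs 220; the known cells sum to 172, so (1,5) = 48.
Row 1 needs 220; the known cells sum to 156, so (1,2) = 64.
Column 2: 64 + 20 + 52 + 8 + ? = 220, so (3,2) = 76.
The remaining cell in column 4 is (3,4) = 220 − 208 = 12.
Column 5: 48 + 4 + 60 + 92 + ? = 220, so (4,5) = 16.
Row 3 must total 220; the given cells sum to 192, so (3,1) = 28.
The remaining cell in row 4 is (4,1) = 220 − 136 = 84.

-4 64 32 80 48 / 72 20 88 36 4 / 28 76 44 12 60 / 84 52 0 68 16 / 40 8 56 24 92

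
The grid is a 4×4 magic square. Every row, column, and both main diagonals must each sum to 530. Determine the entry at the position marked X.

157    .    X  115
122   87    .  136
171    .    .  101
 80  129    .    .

94

The remaining cell in row 2 is (2,3) = 530 − 345 = 185.
Column 4: 115 + 136 + 101 + ? = 530, so (4,4) = 178.
Main diagonal: 157 + 87 + 178 + ? = 530, so (3,3) = 108.
Using anti-diagonal: 115 + 185 + 80 + ? → (3,2) = 530 − 380 = 150.
From row 4, 530 − (80 + 129 + 178) gives (4,3) = 143.
Column 2 needs 530; the known cells sum to 366, so (1,2) = 164.
Using column 3: 185 + 108 + 143 + ? → (1,3) = 530 − 436 = 94.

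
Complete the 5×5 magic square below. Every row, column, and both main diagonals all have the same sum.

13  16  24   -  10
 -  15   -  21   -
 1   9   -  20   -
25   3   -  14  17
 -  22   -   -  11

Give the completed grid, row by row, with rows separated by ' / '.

Column 2 is already complete: 16 + 15 + 9 + 3 + 22 = 65, so that is the magic constant.
Row 1 must total 65; the given cells sum to 63, so (1,4) = 2.
Using row 4: 25 + 3 + 14 + 17 + ? → (4,3) = 65 − 59 = 6.
From column 4, 65 − (2 + 21 + 20 + 14) gives (5,4) = 8.
Main diagonal must total 65; the given cells sum to 53, so (3,3) = 12.
Anti-diagonal must total 65; the given cells sum to 46, so (5,1) = 19.
Row 3 must total 65; the given cells sum to 42, so (3,5) = 23.
Using row 5: 19 + 22 + 8 + 11 + ? → (5,3) = 65 − 60 = 5.
The remaining cell in column 1 is (2,1) = 65 − 58 = 7.
Column 3 must total 65; the given cells sum to 47, so (2,3) = 18.
Column 5 needs 65; the known cells sum to 61, so (2,5) = 4.

13 16 24 2 10 / 7 15 18 21 4 / 1 9 12 20 23 / 25 3 6 14 17 / 19 22 5 8 11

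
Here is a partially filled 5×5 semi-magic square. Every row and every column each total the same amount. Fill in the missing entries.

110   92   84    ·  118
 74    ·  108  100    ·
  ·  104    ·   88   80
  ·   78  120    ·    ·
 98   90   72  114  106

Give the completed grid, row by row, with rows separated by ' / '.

Row 5 is already complete: 98 + 90 + 72 + 114 + 106 = 480, so that is the magic constant.
Row 1 needs 480; the known cells sum to 404, so (1,4) = 76.
Column 2 needs 480; the known cells sum to 364, so (2,2) = 116.
Column 3: 84 + 108 + 120 + 72 + ? = 480, so (3,3) = 96.
Column 4 needs 480; the known cells sum to 378, so (4,4) = 102.
Row 2 needs 480; the known cells sum to 398, so (2,5) = 82.
Row 3: 104 + 96 + 88 + 80 + ? = 480, so (3,1) = 112.
Column 1 must total 480; the given cells sum to 394, so (4,1) = 86.
The remaining cell in column 5 is (4,5) = 480 − 386 = 94.

110 92 84 76 118 / 74 116 108 100 82 / 112 104 96 88 80 / 86 78 120 102 94 / 98 90 72 114 106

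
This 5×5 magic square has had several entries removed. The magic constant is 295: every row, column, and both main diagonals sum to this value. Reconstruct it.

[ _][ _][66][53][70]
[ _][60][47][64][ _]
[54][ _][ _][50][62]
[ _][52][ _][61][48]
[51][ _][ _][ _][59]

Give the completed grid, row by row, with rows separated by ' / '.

Using column 4: 53 + 64 + 50 + 61 + ? → (5,4) = 295 − 228 = 67.
Column 5: 70 + 62 + 48 + 59 + ? = 295, so (2,5) = 56.
The remaining cell in anti-diagonal is (3,3) = 295 − 237 = 58.
Row 2: 60 + 47 + 64 + 56 + ? = 295, so (2,1) = 68.
Row 3 needs 295; the known cells sum to 224, so (3,2) = 71.
Using main diagonal: 60 + 58 + 61 + 59 + ? → (1,1) = 295 − 238 = 57.
The remaining cell in row 1 is (1,2) = 295 − 246 = 49.
Using column 1: 57 + 68 + 54 + 51 + ? → (4,1) = 295 − 230 = 65.
Using column 2: 49 + 60 + 71 + 52 + ? → (5,2) = 295 − 232 = 63.
Row 4 must total 295; the given cells sum to 226, so (4,3) = 69.
Row 5 must total 295; the given cells sum to 240, so (5,3) = 55.

57 49 66 53 70 / 68 60 47 64 56 / 54 71 58 50 62 / 65 52 69 61 48 / 51 63 55 67 59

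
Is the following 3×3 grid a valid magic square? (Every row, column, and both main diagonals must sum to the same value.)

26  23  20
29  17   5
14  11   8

No — row 3 sums to 33 but anti-diagonal sums to 51.

Row 1: 26 + 23 + 20 = 69.
Row 2: 29 + 17 + 5 = 51.
Row 3: 14 + 11 + 8 = 33.
Column 1: 26 + 29 + 14 = 69.
Column 2: 23 + 17 + 11 = 51.
Column 3: 20 + 5 + 8 = 33.
Main diagonal: 26 + 17 + 8 = 51.
Anti-diagonal: 20 + 17 + 14 = 51.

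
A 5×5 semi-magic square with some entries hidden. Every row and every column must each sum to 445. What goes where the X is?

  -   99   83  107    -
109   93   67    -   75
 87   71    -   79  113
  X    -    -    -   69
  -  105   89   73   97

103

Row 2: 109 + 93 + 67 + 75 + ? = 445, so (2,4) = 101.
From row 3, 445 − (87 + 71 + 79 + 113) gives (3,3) = 95.
Row 5 must total 445; the given cells sum to 364, so (5,1) = 81.
From column 2, 445 − (99 + 93 + 71 + 105) gives (4,2) = 77.
The remaining cell in column 3 is (4,3) = 445 − 334 = 111.
Column 4 needs 445; the known cells sum to 360, so (4,4) = 85.
Column 5: 75 + 113 + 69 + 97 + ? = 445, so (1,5) = 91.
Row 1 must total 445; the given cells sum to 380, so (1,1) = 65.
Using row 4: 77 + 111 + 85 + 69 + ? → (4,1) = 445 − 342 = 103.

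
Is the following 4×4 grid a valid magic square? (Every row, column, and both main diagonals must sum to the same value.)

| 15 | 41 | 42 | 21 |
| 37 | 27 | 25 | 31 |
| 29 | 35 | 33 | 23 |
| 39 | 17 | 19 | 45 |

No — column 1 sums to 120 but row 1 sums to 119.

Row 1: 15 + 41 + 42 + 21 = 119.
Row 2: 37 + 27 + 25 + 31 = 120.
Row 3: 29 + 35 + 33 + 23 = 120.
Row 4: 39 + 17 + 19 + 45 = 120.
Column 1: 15 + 37 + 29 + 39 = 120.
Column 2: 41 + 27 + 35 + 17 = 120.
Column 3: 42 + 25 + 33 + 19 = 119.
Column 4: 21 + 31 + 23 + 45 = 120.
Main diagonal: 15 + 27 + 33 + 45 = 120.
Anti-diagonal: 21 + 25 + 35 + 39 = 120.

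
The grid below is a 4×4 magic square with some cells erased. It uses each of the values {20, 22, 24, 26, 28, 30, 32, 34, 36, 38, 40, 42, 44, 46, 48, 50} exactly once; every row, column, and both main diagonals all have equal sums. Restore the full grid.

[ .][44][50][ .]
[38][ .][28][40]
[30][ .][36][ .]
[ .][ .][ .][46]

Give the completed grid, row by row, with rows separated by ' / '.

The 16 entries sum to 560, so each line sums to 560/4 = 140.
From row 2, 140 − (38 + 28 + 40) gives (2,2) = 34.
Column 3 must total 140; the given cells sum to 114, so (4,3) = 26.
Using main diagonal: 34 + 36 + 46 + ? → (1,1) = 140 − 116 = 24.
Using row 1: 24 + 44 + 50 + ? → (1,4) = 140 − 118 = 22.
Using column 1: 24 + 38 + 30 + ? → (4,1) = 140 − 92 = 48.
Column 4: 22 + 40 + 46 + ? = 140, so (3,4) = 32.
Using anti-diagonal: 22 + 28 + 48 + ? → (3,2) = 140 − 98 = 42.
Row 4: 48 + 26 + 46 + ? = 140, so (4,2) = 20.

24 44 50 22 / 38 34 28 40 / 30 42 36 32 / 48 20 26 46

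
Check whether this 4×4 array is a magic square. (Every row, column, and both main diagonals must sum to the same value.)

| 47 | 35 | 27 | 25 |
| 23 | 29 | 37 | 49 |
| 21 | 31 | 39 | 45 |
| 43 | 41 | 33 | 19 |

Row 1: 47 + 35 + 27 + 25 = 134.
Row 2: 23 + 29 + 37 + 49 = 138.
Row 3: 21 + 31 + 39 + 45 = 136.
Row 4: 43 + 41 + 33 + 19 = 136.
Column 1: 47 + 23 + 21 + 43 = 134.
Column 2: 35 + 29 + 31 + 41 = 136.
Column 3: 27 + 37 + 39 + 33 = 136.
Column 4: 25 + 49 + 45 + 19 = 138.
Main diagonal: 47 + 29 + 39 + 19 = 134.
Anti-diagonal: 25 + 37 + 31 + 43 = 136.

No — main diagonal sums to 134 but row 2 sums to 138.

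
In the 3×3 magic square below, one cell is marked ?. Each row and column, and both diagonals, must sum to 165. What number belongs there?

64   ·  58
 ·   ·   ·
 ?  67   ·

Row 1: 64 + 58 + ? = 165, so (1,2) = 43.
The remaining cell in column 2 is (2,2) = 165 − 110 = 55.
Main diagonal must total 165; the given cells sum to 119, so (3,3) = 46.
The remaining cell in anti-diagonal is (3,1) = 165 − 113 = 52.

52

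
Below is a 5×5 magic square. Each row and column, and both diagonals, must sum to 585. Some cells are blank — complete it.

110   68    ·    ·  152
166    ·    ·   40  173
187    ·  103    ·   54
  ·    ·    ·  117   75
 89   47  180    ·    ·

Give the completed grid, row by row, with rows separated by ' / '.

110 68 61 194 152 / 166 124 82 40 173 / 187 145 103 96 54 / 33 201 159 117 75 / 89 47 180 138 131

Using column 1: 110 + 166 + 187 + 89 + ? → (4,1) = 585 − 552 = 33.
From column 5, 585 − (152 + 173 + 54 + 75) gives (5,5) = 131.
Main diagonal must total 585; the given cells sum to 461, so (2,2) = 124.
From anti-diagonal, 585 − (152 + 40 + 103 + 89) gives (4,2) = 201.
From row 2, 585 − (166 + 124 + 40 + 173) gives (2,3) = 82.
Row 4 needs 585; the known cells sum to 426, so (4,3) = 159.
Using row 5: 89 + 47 + 180 + 131 + ? → (5,4) = 585 − 447 = 138.
Column 2 must total 585; the given cells sum to 440, so (3,2) = 145.
Column 3 needs 585; the known cells sum to 524, so (1,3) = 61.
Row 1 needs 585; the known cells sum to 391, so (1,4) = 194.
Row 3 must total 585; the given cells sum to 489, so (3,4) = 96.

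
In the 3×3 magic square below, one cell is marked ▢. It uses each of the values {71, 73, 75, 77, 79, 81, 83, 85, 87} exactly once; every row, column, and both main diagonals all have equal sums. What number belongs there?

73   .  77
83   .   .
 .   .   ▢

85

The 9 entries sum to 711, so each line sums to 711/3 = 237.
From row 1, 237 − (73 + 77) gives (1,2) = 87.
The remaining cell in column 1 is (3,1) = 237 − 156 = 81.
Anti-diagonal: 77 + 81 + ? = 237, so (2,2) = 79.
Row 2 must total 237; the given cells sum to 162, so (2,3) = 75.
From column 2, 237 − (87 + 79) gives (3,2) = 71.
From column 3, 237 − (77 + 75) gives (3,3) = 85.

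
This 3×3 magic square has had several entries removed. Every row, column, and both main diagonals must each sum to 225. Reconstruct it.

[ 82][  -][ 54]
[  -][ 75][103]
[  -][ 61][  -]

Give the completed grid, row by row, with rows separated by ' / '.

Using row 1: 82 + 54 + ? → (1,2) = 225 − 136 = 89.
Row 2 needs 225; the known cells sum to 178, so (2,1) = 47.
From column 1, 225 − (82 + 47) gives (3,1) = 96.
Column 3: 54 + 103 + ? = 225, so (3,3) = 68.

82 89 54 / 47 75 103 / 96 61 68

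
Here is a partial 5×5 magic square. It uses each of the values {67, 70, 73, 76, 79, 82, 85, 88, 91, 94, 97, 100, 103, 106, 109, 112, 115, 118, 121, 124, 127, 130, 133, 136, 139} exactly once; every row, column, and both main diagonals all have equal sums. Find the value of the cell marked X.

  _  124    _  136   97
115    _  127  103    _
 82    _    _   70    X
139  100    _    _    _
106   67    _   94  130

The 25 entries sum to 2575, so each line sums to 2575/5 = 515.
Row 5 needs 515; the known cells sum to 397, so (5,3) = 118.
From column 1, 515 − (115 + 82 + 139 + 106) gives (1,1) = 73.
From column 4, 515 − (136 + 103 + 70 + 94) gives (4,4) = 112.
Using anti-diagonal: 97 + 103 + 100 + 106 + ? → (3,3) = 515 − 406 = 109.
Using row 1: 73 + 124 + 136 + 97 + ? → (1,3) = 515 − 430 = 85.
Column 3 needs 515; the known cells sum to 439, so (4,3) = 76.
Main diagonal: 73 + 109 + 112 + 130 + ? = 515, so (2,2) = 91.
Row 2 must total 515; the given cells sum to 436, so (2,5) = 79.
The remaining cell in row 4 is (4,5) = 515 − 427 = 88.
The remaining cell in column 2 is (3,2) = 515 − 382 = 133.
Column 5 needs 515; the known cells sum to 394, so (3,5) = 121.

121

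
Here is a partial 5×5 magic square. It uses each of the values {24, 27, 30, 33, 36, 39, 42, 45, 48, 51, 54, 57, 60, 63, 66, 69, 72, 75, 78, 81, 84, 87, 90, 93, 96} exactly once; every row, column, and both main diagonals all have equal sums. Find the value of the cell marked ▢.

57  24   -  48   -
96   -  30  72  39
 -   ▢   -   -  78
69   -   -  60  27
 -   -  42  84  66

The 25 entries sum to 1500, so each line sums to 1500/5 = 300.
Row 2: 96 + 30 + 72 + 39 + ? = 300, so (2,2) = 63.
Column 4 must total 300; the given cells sum to 264, so (3,4) = 36.
Column 5: 39 + 78 + 27 + 66 + ? = 300, so (1,5) = 90.
The remaining cell in main diagonal is (3,3) = 300 − 246 = 54.
Using row 1: 57 + 24 + 48 + 90 + ? → (1,3) = 300 − 219 = 81.
Column 3 needs 300; the known cells sum to 207, so (4,3) = 93.
Row 4: 69 + 93 + 60 + 27 + ? = 300, so (4,2) = 51.
Anti-diagonal: 90 + 72 + 54 + 51 + ? = 300, so (5,1) = 33.
The remaining cell in row 5 is (5,2) = 300 − 225 = 75.
Column 1: 57 + 96 + 69 + 33 + ? = 300, so (3,1) = 45.
Column 2 needs 300; the known cells sum to 213, so (3,2) = 87.

87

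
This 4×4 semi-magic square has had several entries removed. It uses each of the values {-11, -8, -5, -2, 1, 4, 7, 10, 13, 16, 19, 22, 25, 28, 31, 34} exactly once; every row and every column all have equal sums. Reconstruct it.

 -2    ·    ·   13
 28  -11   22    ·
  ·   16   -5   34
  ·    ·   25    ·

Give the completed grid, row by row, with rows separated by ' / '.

-2 31 4 13 / 28 -11 22 7 / 1 16 -5 34 / 19 10 25 -8

The 16 entries sum to 184, so each line sums to 184/4 = 46.
Row 2: 28 + (-11) + 22 + ? = 46, so (2,4) = 7.
Row 3: 16 + (-5) + 34 + ? = 46, so (3,1) = 1.
Column 1 must total 46; the given cells sum to 27, so (4,1) = 19.
The remaining cell in column 3 is (1,3) = 46 − 42 = 4.
Column 4: 13 + 7 + 34 + ? = 46, so (4,4) = -8.
Row 1 must total 46; the given cells sum to 15, so (1,2) = 31.
Using row 4: 19 + 25 + (-8) + ? → (4,2) = 46 − 36 = 10.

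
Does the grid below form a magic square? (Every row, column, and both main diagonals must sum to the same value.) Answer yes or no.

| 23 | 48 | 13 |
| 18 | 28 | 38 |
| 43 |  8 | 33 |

Yes

Row 1: 23 + 48 + 13 = 84.
Row 2: 18 + 28 + 38 = 84.
Row 3: 43 + 8 + 33 = 84.
Column 1: 23 + 18 + 43 = 84.
Column 2: 48 + 28 + 8 = 84.
Column 3: 13 + 38 + 33 = 84.
Main diagonal: 23 + 28 + 33 = 84.
Anti-diagonal: 13 + 28 + 43 = 84.
All lines sum to 84.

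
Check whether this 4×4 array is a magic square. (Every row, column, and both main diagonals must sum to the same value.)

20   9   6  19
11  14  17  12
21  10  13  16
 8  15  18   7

Row 1: 20 + 9 + 6 + 19 = 54.
Row 2: 11 + 14 + 17 + 12 = 54.
Row 3: 21 + 10 + 13 + 16 = 60.
Row 4: 8 + 15 + 18 + 7 = 48.
Column 1: 20 + 11 + 21 + 8 = 60.
Column 2: 9 + 14 + 10 + 15 = 48.
Column 3: 6 + 17 + 13 + 18 = 54.
Column 4: 19 + 12 + 16 + 7 = 54.
Main diagonal: 20 + 14 + 13 + 7 = 54.
Anti-diagonal: 19 + 17 + 10 + 8 = 54.

No — main diagonal sums to 54 but row 3 sums to 60.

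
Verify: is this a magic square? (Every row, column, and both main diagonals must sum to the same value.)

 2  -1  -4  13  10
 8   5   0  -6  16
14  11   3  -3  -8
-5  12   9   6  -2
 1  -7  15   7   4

Row 1: 2 + (-1) + (-4) + 13 + 10 = 20.
Row 2: 8 + 5 + 0 + (-6) + 16 = 23.
Row 3: 14 + 11 + 3 + (-3) + (-8) = 17.
Row 4: -5 + 12 + 9 + 6 + (-2) = 20.
Row 5: 1 + (-7) + 15 + 7 + 4 = 20.
Column 1: 2 + 8 + 14 + (-5) + 1 = 20.
Column 2: -1 + 5 + 11 + 12 + (-7) = 20.
Column 3: -4 + 0 + 3 + 9 + 15 = 23.
Column 4: 13 + (-6) + (-3) + 6 + 7 = 17.
Column 5: 10 + 16 + (-8) + (-2) + 4 = 20.
Main diagonal: 2 + 5 + 3 + 6 + 4 = 20.
Anti-diagonal: 10 + (-6) + 3 + 12 + 1 = 20.

No — row 3 sums to 17 but anti-diagonal sums to 20.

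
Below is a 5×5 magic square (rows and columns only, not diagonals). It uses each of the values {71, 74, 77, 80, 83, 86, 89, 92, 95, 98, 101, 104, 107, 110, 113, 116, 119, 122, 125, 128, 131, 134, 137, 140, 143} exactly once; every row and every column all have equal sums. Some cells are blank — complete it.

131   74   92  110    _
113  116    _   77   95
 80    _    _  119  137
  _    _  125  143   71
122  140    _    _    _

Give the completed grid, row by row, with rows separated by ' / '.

The 25 entries sum to 2675, so each line sums to 2675/5 = 535.
Using row 1: 131 + 74 + 92 + 110 + ? → (1,5) = 535 − 407 = 128.
Row 2 must total 535; the given cells sum to 401, so (2,3) = 134.
Using column 1: 131 + 113 + 80 + 122 + ? → (4,1) = 535 − 446 = 89.
Using column 4: 110 + 77 + 119 + 143 + ? → (5,4) = 535 − 449 = 86.
Column 5: 128 + 95 + 137 + 71 + ? = 535, so (5,5) = 104.
Row 4 needs 535; the known cells sum to 428, so (4,2) = 107.
Row 5: 122 + 140 + 86 + 104 + ? = 535, so (5,3) = 83.
Column 2 needs 535; the known cells sum to 437, so (3,2) = 98.
Column 3 needs 535; the known cells sum to 434, so (3,3) = 101.

131 74 92 110 128 / 113 116 134 77 95 / 80 98 101 119 137 / 89 107 125 143 71 / 122 140 83 86 104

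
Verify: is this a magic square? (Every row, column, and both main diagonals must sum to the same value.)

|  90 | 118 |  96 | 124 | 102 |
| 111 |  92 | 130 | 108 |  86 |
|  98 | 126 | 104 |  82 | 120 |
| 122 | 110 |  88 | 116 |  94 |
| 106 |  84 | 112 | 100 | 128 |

Row 1: 90 + 118 + 96 + 124 + 102 = 530.
Row 2: 111 + 92 + 130 + 108 + 86 = 527.
Row 3: 98 + 126 + 104 + 82 + 120 = 530.
Row 4: 122 + 110 + 88 + 116 + 94 = 530.
Row 5: 106 + 84 + 112 + 100 + 128 = 530.
Column 1: 90 + 111 + 98 + 122 + 106 = 527.
Column 2: 118 + 92 + 126 + 110 + 84 = 530.
Column 3: 96 + 130 + 104 + 88 + 112 = 530.
Column 4: 124 + 108 + 82 + 116 + 100 = 530.
Column 5: 102 + 86 + 120 + 94 + 128 = 530.
Main diagonal: 90 + 92 + 104 + 116 + 128 = 530.
Anti-diagonal: 102 + 108 + 104 + 110 + 106 = 530.

No — row 2 sums to 527 but column 2 sums to 530.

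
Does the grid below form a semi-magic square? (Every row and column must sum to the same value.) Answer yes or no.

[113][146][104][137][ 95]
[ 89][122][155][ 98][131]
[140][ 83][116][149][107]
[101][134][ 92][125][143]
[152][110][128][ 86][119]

Row 1: 113 + 146 + 104 + 137 + 95 = 595.
Row 2: 89 + 122 + 155 + 98 + 131 = 595.
Row 3: 140 + 83 + 116 + 149 + 107 = 595.
Row 4: 101 + 134 + 92 + 125 + 143 = 595.
Row 5: 152 + 110 + 128 + 86 + 119 = 595.
Column 1: 113 + 89 + 140 + 101 + 152 = 595.
Column 2: 146 + 122 + 83 + 134 + 110 = 595.
Column 3: 104 + 155 + 116 + 92 + 128 = 595.
Column 4: 137 + 98 + 149 + 125 + 86 = 595.
Column 5: 95 + 131 + 107 + 143 + 119 = 595.
All lines sum to 595.

Yes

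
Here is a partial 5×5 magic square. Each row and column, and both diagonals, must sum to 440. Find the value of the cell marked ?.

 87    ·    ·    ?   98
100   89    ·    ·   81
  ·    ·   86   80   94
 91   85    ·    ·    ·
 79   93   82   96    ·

The remaining cell in row 5 is (5,5) = 440 − 350 = 90.
Using column 1: 87 + 100 + 91 + 79 + ? → (3,1) = 440 − 357 = 83.
The remaining cell in column 5 is (4,5) = 440 − 363 = 77.
Using main diagonal: 87 + 89 + 86 + 90 + ? → (4,4) = 440 − 352 = 88.
Anti-diagonal: 98 + 86 + 85 + 79 + ? = 440, so (2,4) = 92.
Using row 2: 100 + 89 + 92 + 81 + ? → (2,3) = 440 − 362 = 78.
From row 3, 440 − (83 + 86 + 80 + 94) gives (3,2) = 97.
Row 4 needs 440; the known cells sum to 341, so (4,3) = 99.
The remaining cell in column 2 is (1,2) = 440 − 364 = 76.
The remaining cell in column 3 is (1,3) = 440 − 345 = 95.
From column 4, 440 − (92 + 80 + 88 + 96) gives (1,4) = 84.

84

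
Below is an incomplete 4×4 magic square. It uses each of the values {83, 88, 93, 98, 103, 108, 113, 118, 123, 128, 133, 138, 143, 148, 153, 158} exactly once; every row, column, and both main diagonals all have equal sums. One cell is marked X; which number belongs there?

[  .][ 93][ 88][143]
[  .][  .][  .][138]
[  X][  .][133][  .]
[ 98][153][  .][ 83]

The 16 entries sum to 1928, so each line sums to 1928/4 = 482.
From row 1, 482 − (93 + 88 + 143) gives (1,1) = 158.
Row 4 must total 482; the given cells sum to 334, so (4,3) = 148.
The remaining cell in column 3 is (2,3) = 482 − 369 = 113.
Column 4: 143 + 138 + 83 + ? = 482, so (3,4) = 118.
The remaining cell in main diagonal is (2,2) = 482 − 374 = 108.
Anti-diagonal must total 482; the given cells sum to 354, so (3,2) = 128.
Row 2 needs 482; the known cells sum to 359, so (2,1) = 123.
From row 3, 482 − (128 + 133 + 118) gives (3,1) = 103.

103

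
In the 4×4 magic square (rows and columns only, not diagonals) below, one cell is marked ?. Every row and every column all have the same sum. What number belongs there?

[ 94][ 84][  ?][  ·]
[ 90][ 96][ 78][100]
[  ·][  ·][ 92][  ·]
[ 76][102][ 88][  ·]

Row 2 is complete and sums to 364; that is the magic constant.
From row 4, 364 − (76 + 102 + 88) gives (4,4) = 98.
Column 1 needs 364; the known cells sum to 260, so (3,1) = 104.
The remaining cell in column 2 is (3,2) = 364 − 282 = 82.
Column 3: 78 + 92 + 88 + ? = 364, so (1,3) = 106.

106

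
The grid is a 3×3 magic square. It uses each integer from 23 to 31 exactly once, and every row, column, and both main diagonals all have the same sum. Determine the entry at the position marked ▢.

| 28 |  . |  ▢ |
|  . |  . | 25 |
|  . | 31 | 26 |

The entries are 23 through 31, which sum to 243, so each line sums to 243/3 = 81.
Using row 3: 31 + 26 + ? → (3,1) = 81 − 57 = 24.
Column 1: 28 + 24 + ? = 81, so (2,1) = 29.
Column 3 needs 81; the known cells sum to 51, so (1,3) = 30.

30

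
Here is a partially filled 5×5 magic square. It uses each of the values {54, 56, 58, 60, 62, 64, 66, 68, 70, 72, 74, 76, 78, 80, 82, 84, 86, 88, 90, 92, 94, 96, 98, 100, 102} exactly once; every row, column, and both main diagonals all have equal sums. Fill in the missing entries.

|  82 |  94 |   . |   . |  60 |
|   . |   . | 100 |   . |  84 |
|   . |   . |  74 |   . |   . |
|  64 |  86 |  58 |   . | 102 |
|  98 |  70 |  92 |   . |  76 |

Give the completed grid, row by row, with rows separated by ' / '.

82 94 66 88 60 / 56 78 100 72 84 / 90 62 74 96 68 / 64 86 58 80 102 / 98 70 92 54 76

The 25 entries sum to 1950, so each line sums to 1950/5 = 390.
Row 4 must total 390; the given cells sum to 310, so (4,4) = 80.
Using row 5: 98 + 70 + 92 + 76 + ? → (5,4) = 390 − 336 = 54.
Column 3 needs 390; the known cells sum to 324, so (1,3) = 66.
Column 5: 60 + 84 + 102 + 76 + ? = 390, so (3,5) = 68.
Main diagonal needs 390; the known cells sum to 312, so (2,2) = 78.
Using anti-diagonal: 60 + 74 + 86 + 98 + ? → (2,4) = 390 − 318 = 72.
Row 1 needs 390; the known cells sum to 302, so (1,4) = 88.
Using row 2: 78 + 100 + 72 + 84 + ? → (2,1) = 390 − 334 = 56.
The remaining cell in column 1 is (3,1) = 390 − 300 = 90.
From column 2, 390 − (94 + 78 + 86 + 70) gives (3,2) = 62.
From column 4, 390 − (88 + 72 + 80 + 54) gives (3,4) = 96.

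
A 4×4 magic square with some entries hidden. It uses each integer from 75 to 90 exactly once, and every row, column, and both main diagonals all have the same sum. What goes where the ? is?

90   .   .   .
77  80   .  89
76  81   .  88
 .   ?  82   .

86

The entries are 75 through 90, which sum to 1320, so each line sums to 1320/4 = 330.
Row 2: 77 + 80 + 89 + ? = 330, so (2,3) = 84.
From row 3, 330 − (76 + 81 + 88) gives (3,3) = 85.
From column 1, 330 − (90 + 77 + 76) gives (4,1) = 87.
The remaining cell in column 3 is (1,3) = 330 − 251 = 79.
Main diagonal: 90 + 80 + 85 + ? = 330, so (4,4) = 75.
Using anti-diagonal: 84 + 81 + 87 + ? → (1,4) = 330 − 252 = 78.
Row 1: 90 + 79 + 78 + ? = 330, so (1,2) = 83.
Using row 4: 87 + 82 + 75 + ? → (4,2) = 330 − 244 = 86.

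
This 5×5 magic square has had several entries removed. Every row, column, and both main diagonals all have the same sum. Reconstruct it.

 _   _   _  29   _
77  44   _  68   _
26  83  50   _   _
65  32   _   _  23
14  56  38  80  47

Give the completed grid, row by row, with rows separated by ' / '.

Row 5 is already complete: 14 + 56 + 38 + 80 + 47 = 235, so that is the magic constant.
Column 1 needs 235; the known cells sum to 182, so (1,1) = 53.
Column 2 needs 235; the known cells sum to 215, so (1,2) = 20.
The remaining cell in main diagonal is (4,4) = 235 − 194 = 41.
Anti-diagonal must total 235; the given cells sum to 164, so (1,5) = 71.
Using row 1: 53 + 20 + 29 + 71 + ? → (1,3) = 235 − 173 = 62.
Row 4 must total 235; the given cells sum to 161, so (4,3) = 74.
Column 3: 62 + 50 + 74 + 38 + ? = 235, so (2,3) = 11.
Column 4: 29 + 68 + 41 + 80 + ? = 235, so (3,4) = 17.
The remaining cell in row 2 is (2,5) = 235 − 200 = 35.
Row 3 must total 235; the given cells sum to 176, so (3,5) = 59.

53 20 62 29 71 / 77 44 11 68 35 / 26 83 50 17 59 / 65 32 74 41 23 / 14 56 38 80 47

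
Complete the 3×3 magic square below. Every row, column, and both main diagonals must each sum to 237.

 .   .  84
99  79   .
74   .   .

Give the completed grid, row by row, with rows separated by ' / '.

64 89 84 / 99 79 59 / 74 69 94

Using row 2: 99 + 79 + ? → (2,3) = 237 − 178 = 59.
Column 1: 99 + 74 + ? = 237, so (1,1) = 64.
From column 3, 237 − (84 + 59) gives (3,3) = 94.
Row 1 must total 237; the given cells sum to 148, so (1,2) = 89.
Using row 3: 74 + 94 + ? → (3,2) = 237 − 168 = 69.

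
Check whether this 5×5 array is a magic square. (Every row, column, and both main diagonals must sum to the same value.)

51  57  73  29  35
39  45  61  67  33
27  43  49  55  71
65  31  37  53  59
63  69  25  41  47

Row 1: 51 + 57 + 73 + 29 + 35 = 245.
Row 2: 39 + 45 + 61 + 67 + 33 = 245.
Row 3: 27 + 43 + 49 + 55 + 71 = 245.
Row 4: 65 + 31 + 37 + 53 + 59 = 245.
Row 5: 63 + 69 + 25 + 41 + 47 = 245.
Column 1: 51 + 39 + 27 + 65 + 63 = 245.
Column 2: 57 + 45 + 43 + 31 + 69 = 245.
Column 3: 73 + 61 + 49 + 37 + 25 = 245.
Column 4: 29 + 67 + 55 + 53 + 41 = 245.
Column 5: 35 + 33 + 71 + 59 + 47 = 245.
Main diagonal: 51 + 45 + 49 + 53 + 47 = 245.
Anti-diagonal: 35 + 67 + 49 + 31 + 63 = 245.
All lines sum to 245.

Yes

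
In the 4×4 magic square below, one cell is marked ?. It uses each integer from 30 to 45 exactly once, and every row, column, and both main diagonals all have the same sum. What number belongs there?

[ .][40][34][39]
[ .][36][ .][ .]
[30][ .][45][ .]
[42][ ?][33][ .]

43

The entries are 30 through 45, which sum to 600, so each line sums to 600/4 = 150.
From row 1, 150 − (40 + 34 + 39) gives (1,1) = 37.
Column 1 needs 150; the known cells sum to 109, so (2,1) = 41.
The remaining cell in column 3 is (2,3) = 150 − 112 = 38.
Using main diagonal: 37 + 36 + 45 + ? → (4,4) = 150 − 118 = 32.
Anti-diagonal: 39 + 38 + 42 + ? = 150, so (3,2) = 31.
Row 2: 41 + 36 + 38 + ? = 150, so (2,4) = 35.
Using row 3: 30 + 31 + 45 + ? → (3,4) = 150 − 106 = 44.
Row 4 needs 150; the known cells sum to 107, so (4,2) = 43.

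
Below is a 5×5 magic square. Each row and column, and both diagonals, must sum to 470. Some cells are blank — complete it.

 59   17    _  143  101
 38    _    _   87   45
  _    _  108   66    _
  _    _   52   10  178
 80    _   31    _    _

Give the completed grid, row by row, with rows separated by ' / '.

59 17 150 143 101 / 38 171 129 87 45 / 157 115 108 66 24 / 136 94 52 10 178 / 80 73 31 164 122

Row 1 must total 470; the given cells sum to 320, so (1,3) = 150.
Column 3 needs 470; the known cells sum to 341, so (2,3) = 129.
The remaining cell in column 4 is (5,4) = 470 − 306 = 164.
Anti-diagonal: 101 + 87 + 108 + 80 + ? = 470, so (4,2) = 94.
Row 2 needs 470; the known cells sum to 299, so (2,2) = 171.
Row 4 needs 470; the known cells sum to 334, so (4,1) = 136.
From column 1, 470 − (59 + 38 + 136 + 80) gives (3,1) = 157.
Using main diagonal: 59 + 171 + 108 + 10 + ? → (5,5) = 470 − 348 = 122.
Row 5: 80 + 31 + 164 + 122 + ? = 470, so (5,2) = 73.
Column 2 must total 470; the given cells sum to 355, so (3,2) = 115.
From column 5, 470 − (101 + 45 + 178 + 122) gives (3,5) = 24.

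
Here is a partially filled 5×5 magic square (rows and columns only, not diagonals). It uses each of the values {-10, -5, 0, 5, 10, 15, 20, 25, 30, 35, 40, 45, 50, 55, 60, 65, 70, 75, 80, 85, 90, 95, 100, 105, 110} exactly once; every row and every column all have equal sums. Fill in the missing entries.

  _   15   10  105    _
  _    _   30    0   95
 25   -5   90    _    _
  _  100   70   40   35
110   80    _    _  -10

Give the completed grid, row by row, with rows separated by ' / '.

45 15 10 105 75 / 65 60 30 0 95 / 25 -5 90 85 55 / 5 100 70 40 35 / 110 80 50 20 -10

The 25 entries sum to 1250, so each line sums to 1250/5 = 250.
The remaining cell in row 4 is (4,1) = 250 − 245 = 5.
Using column 2: 15 + (-5) + 100 + 80 + ? → (2,2) = 250 − 190 = 60.
Column 3: 10 + 30 + 90 + 70 + ? = 250, so (5,3) = 50.
Row 2: 60 + 30 + 0 + 95 + ? = 250, so (2,1) = 65.
The remaining cell in row 5 is (5,4) = 250 − 230 = 20.
The remaining cell in column 1 is (1,1) = 250 − 205 = 45.
Column 4 needs 250; the known cells sum to 165, so (3,4) = 85.
Row 1: 45 + 15 + 10 + 105 + ? = 250, so (1,5) = 75.
Using row 3: 25 + (-5) + 90 + 85 + ? → (3,5) = 250 − 195 = 55.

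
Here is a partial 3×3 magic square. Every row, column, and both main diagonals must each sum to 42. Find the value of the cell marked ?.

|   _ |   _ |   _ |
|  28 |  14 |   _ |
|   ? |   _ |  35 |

From row 2, 42 − (28 + 14) gives (2,3) = 0.
The remaining cell in column 3 is (1,3) = 42 − 35 = 7.
Main diagonal must total 42; the given cells sum to 49, so (1,1) = -7.
The remaining cell in anti-diagonal is (3,1) = 42 − 21 = 21.

21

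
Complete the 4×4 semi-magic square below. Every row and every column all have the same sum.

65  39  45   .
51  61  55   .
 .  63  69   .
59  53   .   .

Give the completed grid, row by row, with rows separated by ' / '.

Column 2 is already complete: 39 + 61 + 63 + 53 = 216, so that is the magic constant.
The remaining cell in row 1 is (1,4) = 216 − 149 = 67.
Row 2 needs 216; the known cells sum to 167, so (2,4) = 49.
Column 1 must total 216; the given cells sum to 175, so (3,1) = 41.
From column 3, 216 − (45 + 55 + 69) gives (4,3) = 47.
Row 3: 41 + 63 + 69 + ? = 216, so (3,4) = 43.
Row 4 needs 216; the known cells sum to 159, so (4,4) = 57.

65 39 45 67 / 51 61 55 49 / 41 63 69 43 / 59 53 47 57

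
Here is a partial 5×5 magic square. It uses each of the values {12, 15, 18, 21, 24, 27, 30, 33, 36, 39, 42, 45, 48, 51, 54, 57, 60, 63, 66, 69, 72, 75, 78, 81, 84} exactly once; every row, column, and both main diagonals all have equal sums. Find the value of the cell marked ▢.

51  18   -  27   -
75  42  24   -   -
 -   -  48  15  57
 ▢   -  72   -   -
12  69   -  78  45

63

The 25 entries sum to 1200, so each line sums to 1200/5 = 240.
Using row 5: 12 + 69 + 78 + 45 + ? → (5,3) = 240 − 204 = 36.
From column 3, 240 − (24 + 48 + 72 + 36) gives (1,3) = 60.
Main diagonal: 51 + 42 + 48 + 45 + ? = 240, so (4,4) = 54.
Row 1: 51 + 18 + 60 + 27 + ? = 240, so (1,5) = 84.
Using column 4: 27 + 15 + 54 + 78 + ? → (2,4) = 240 − 174 = 66.
Anti-diagonal needs 240; the known cells sum to 210, so (4,2) = 30.
Row 2: 75 + 42 + 24 + 66 + ? = 240, so (2,5) = 33.
Column 2 needs 240; the known cells sum to 159, so (3,2) = 81.
The remaining cell in column 5 is (4,5) = 240 − 219 = 21.
Row 3 needs 240; the known cells sum to 201, so (3,1) = 39.
Row 4: 30 + 72 + 54 + 21 + ? = 240, so (4,1) = 63.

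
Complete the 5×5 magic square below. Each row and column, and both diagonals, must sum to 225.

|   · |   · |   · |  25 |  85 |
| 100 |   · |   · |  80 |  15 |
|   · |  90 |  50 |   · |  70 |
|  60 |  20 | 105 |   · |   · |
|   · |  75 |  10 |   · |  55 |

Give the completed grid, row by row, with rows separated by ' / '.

45 5 65 25 85 / 100 35 -5 80 15 / 30 90 50 -15 70 / 60 20 105 40 0 / -10 75 10 95 55

Column 5 must total 225; the given cells sum to 225, so (4,5) = 0.
Anti-diagonal: 85 + 80 + 50 + 20 + ? = 225, so (5,1) = -10.
Row 4 needs 225; the known cells sum to 185, so (4,4) = 40.
Row 5: -10 + 75 + 10 + 55 + ? = 225, so (5,4) = 95.
Using column 4: 25 + 80 + 40 + 95 + ? → (3,4) = 225 − 240 = -15.
Row 3 needs 225; the known cells sum to 195, so (3,1) = 30.
Column 1 must total 225; the given cells sum to 180, so (1,1) = 45.
Main diagonal: 45 + 50 + 40 + 55 + ? = 225, so (2,2) = 35.
Row 2: 100 + 35 + 80 + 15 + ? = 225, so (2,3) = -5.
The remaining cell in column 2 is (1,2) = 225 − 220 = 5.
Column 3 must total 225; the given cells sum to 160, so (1,3) = 65.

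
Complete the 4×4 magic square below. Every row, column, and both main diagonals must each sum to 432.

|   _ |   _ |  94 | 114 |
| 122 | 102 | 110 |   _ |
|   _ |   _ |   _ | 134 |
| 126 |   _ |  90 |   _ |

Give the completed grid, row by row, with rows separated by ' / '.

Row 2 needs 432; the known cells sum to 334, so (2,4) = 98.
Using column 3: 94 + 110 + 90 + ? → (3,3) = 432 − 294 = 138.
Column 4 must total 432; the given cells sum to 346, so (4,4) = 86.
Using main diagonal: 102 + 138 + 86 + ? → (1,1) = 432 − 326 = 106.
Anti-diagonal: 114 + 110 + 126 + ? = 432, so (3,2) = 82.
Row 1 must total 432; the given cells sum to 314, so (1,2) = 118.
From row 3, 432 − (82 + 138 + 134) gives (3,1) = 78.
From row 4, 432 − (126 + 90 + 86) gives (4,2) = 130.

106 118 94 114 / 122 102 110 98 / 78 82 138 134 / 126 130 90 86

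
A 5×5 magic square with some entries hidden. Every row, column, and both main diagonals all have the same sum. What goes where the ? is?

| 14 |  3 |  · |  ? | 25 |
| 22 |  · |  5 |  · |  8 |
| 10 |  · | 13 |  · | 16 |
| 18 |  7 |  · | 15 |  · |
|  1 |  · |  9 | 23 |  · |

6

Column 1 is complete and sums to 65; that is the magic constant.
Using anti-diagonal: 25 + 13 + 7 + 1 + ? → (2,4) = 65 − 46 = 19.
Using row 2: 22 + 5 + 19 + 8 + ? → (2,2) = 65 − 54 = 11.
Main diagonal must total 65; the given cells sum to 53, so (5,5) = 12.
Row 5 needs 65; the known cells sum to 45, so (5,2) = 20.
From column 2, 65 − (3 + 11 + 7 + 20) gives (3,2) = 24.
Column 5 needs 65; the known cells sum to 61, so (4,5) = 4.
Row 3 must total 65; the given cells sum to 63, so (3,4) = 2.
The remaining cell in row 4 is (4,3) = 65 − 44 = 21.
Column 3 needs 65; the known cells sum to 48, so (1,3) = 17.
Column 4: 19 + 2 + 15 + 23 + ? = 65, so (1,4) = 6.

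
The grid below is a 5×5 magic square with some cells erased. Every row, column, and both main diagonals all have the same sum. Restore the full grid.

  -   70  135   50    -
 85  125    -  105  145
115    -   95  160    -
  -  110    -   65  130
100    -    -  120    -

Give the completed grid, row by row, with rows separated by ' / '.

155 70 135 50 90 / 85 125 40 105 145 / 115 55 95 160 75 / 45 110 150 65 130 / 100 140 80 120 60

Column 4 is already complete: 50 + 105 + 160 + 65 + 120 = 500, so that is the magic constant.
Using row 2: 85 + 125 + 105 + 145 + ? → (2,3) = 500 − 460 = 40.
Anti-diagonal must total 500; the given cells sum to 410, so (1,5) = 90.
Row 1 needs 500; the known cells sum to 345, so (1,1) = 155.
The remaining cell in column 1 is (4,1) = 500 − 455 = 45.
Using main diagonal: 155 + 125 + 95 + 65 + ? → (5,5) = 500 − 440 = 60.
Row 4 must total 500; the given cells sum to 350, so (4,3) = 150.
Column 3 needs 500; the known cells sum to 420, so (5,3) = 80.
Using column 5: 90 + 145 + 130 + 60 + ? → (3,5) = 500 − 425 = 75.
From row 3, 500 − (115 + 95 + 160 + 75) gives (3,2) = 55.
The remaining cell in row 5 is (5,2) = 500 − 360 = 140.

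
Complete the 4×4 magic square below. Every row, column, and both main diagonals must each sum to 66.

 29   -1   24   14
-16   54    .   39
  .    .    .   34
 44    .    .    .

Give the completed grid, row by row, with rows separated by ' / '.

29 -1 24 14 / -16 54 -11 39 / 9 19 4 34 / 44 -6 49 -21

Row 2 must total 66; the given cells sum to 77, so (2,3) = -11.
Using column 1: 29 + (-16) + 44 + ? → (3,1) = 66 − 57 = 9.
Column 4 needs 66; the known cells sum to 87, so (4,4) = -21.
Main diagonal: 29 + 54 + (-21) + ? = 66, so (3,3) = 4.
Anti-diagonal needs 66; the known cells sum to 47, so (3,2) = 19.
From column 2, 66 − (-1 + 54 + 19) gives (4,2) = -6.
Column 3 must total 66; the given cells sum to 17, so (4,3) = 49.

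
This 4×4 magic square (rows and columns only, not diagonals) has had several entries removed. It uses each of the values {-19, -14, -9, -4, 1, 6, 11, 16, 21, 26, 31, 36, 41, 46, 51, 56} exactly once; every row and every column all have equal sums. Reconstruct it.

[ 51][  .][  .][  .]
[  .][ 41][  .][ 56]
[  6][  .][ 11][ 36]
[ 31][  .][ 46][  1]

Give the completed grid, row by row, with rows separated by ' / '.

51 16 26 -19 / -14 41 -9 56 / 6 21 11 36 / 31 -4 46 1

The 16 entries sum to 296, so each line sums to 296/4 = 74.
Row 3 needs 74; the known cells sum to 53, so (3,2) = 21.
Row 4 needs 74; the known cells sum to 78, so (4,2) = -4.
The remaining cell in column 1 is (2,1) = 74 − 88 = -14.
Using column 2: 41 + 21 + (-4) + ? → (1,2) = 74 − 58 = 16.
From column 4, 74 − (56 + 36 + 1) gives (1,4) = -19.
Row 1 must total 74; the given cells sum to 48, so (1,3) = 26.
Using row 2: -14 + 41 + 56 + ? → (2,3) = 74 − 83 = -9.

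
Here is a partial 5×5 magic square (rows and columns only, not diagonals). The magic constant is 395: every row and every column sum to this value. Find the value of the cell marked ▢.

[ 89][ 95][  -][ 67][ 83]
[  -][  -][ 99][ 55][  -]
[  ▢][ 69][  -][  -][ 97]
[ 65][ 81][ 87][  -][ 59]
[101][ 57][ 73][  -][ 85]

Row 1 needs 395; the known cells sum to 334, so (1,3) = 61.
Row 4: 65 + 81 + 87 + 59 + ? = 395, so (4,4) = 103.
Row 5 needs 395; the known cells sum to 316, so (5,4) = 79.
From column 2, 395 − (95 + 69 + 81 + 57) gives (2,2) = 93.
Column 3 needs 395; the known cells sum to 320, so (3,3) = 75.
Column 4: 67 + 55 + 103 + 79 + ? = 395, so (3,4) = 91.
Column 5 needs 395; the known cells sum to 324, so (2,5) = 71.
Row 2 needs 395; the known cells sum to 318, so (2,1) = 77.
The remaining cell in row 3 is (3,1) = 395 − 332 = 63.

63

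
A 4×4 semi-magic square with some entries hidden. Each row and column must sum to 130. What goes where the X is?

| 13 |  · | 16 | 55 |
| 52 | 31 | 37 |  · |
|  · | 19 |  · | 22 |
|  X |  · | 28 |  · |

Using row 1: 13 + 16 + 55 + ? → (1,2) = 130 − 84 = 46.
The remaining cell in row 2 is (2,4) = 130 − 120 = 10.
Using column 2: 46 + 31 + 19 + ? → (4,2) = 130 − 96 = 34.
Column 3: 16 + 37 + 28 + ? = 130, so (3,3) = 49.
Column 4: 55 + 10 + 22 + ? = 130, so (4,4) = 43.
Row 3: 19 + 49 + 22 + ? = 130, so (3,1) = 40.
Row 4: 34 + 28 + 43 + ? = 130, so (4,1) = 25.

25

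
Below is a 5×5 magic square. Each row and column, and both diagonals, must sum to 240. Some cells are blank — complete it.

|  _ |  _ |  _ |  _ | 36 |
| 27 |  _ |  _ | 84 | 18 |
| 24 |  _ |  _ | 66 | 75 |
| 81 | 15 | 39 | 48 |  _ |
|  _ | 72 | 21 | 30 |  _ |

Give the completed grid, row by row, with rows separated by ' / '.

45 69 78 12 36 / 27 51 60 84 18 / 24 33 42 66 75 / 81 15 39 48 57 / 63 72 21 30 54

The remaining cell in row 4 is (4,5) = 240 − 183 = 57.
The remaining cell in column 4 is (1,4) = 240 − 228 = 12.
Column 5 must total 240; the given cells sum to 186, so (5,5) = 54.
Row 5 must total 240; the given cells sum to 177, so (5,1) = 63.
Column 1: 27 + 24 + 81 + 63 + ? = 240, so (1,1) = 45.
From anti-diagonal, 240 − (36 + 84 + 15 + 63) gives (3,3) = 42.
Row 3: 24 + 42 + 66 + 75 + ? = 240, so (3,2) = 33.
Main diagonal needs 240; the known cells sum to 189, so (2,2) = 51.
The remaining cell in row 2 is (2,3) = 240 − 180 = 60.
Column 2 must total 240; the given cells sum to 171, so (1,2) = 69.
Column 3 must total 240; the given cells sum to 162, so (1,3) = 78.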